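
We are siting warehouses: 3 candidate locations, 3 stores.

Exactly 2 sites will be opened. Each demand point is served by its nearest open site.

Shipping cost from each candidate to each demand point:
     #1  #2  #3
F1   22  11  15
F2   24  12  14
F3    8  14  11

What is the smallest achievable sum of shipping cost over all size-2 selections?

Open {F1, F3}.
  #1→F3 8, #2→F1 11, #3→F3 11  ⇒ total 30.
Compare {F2, F3}: total 31.
Compare {F1, F2}: total 47.

30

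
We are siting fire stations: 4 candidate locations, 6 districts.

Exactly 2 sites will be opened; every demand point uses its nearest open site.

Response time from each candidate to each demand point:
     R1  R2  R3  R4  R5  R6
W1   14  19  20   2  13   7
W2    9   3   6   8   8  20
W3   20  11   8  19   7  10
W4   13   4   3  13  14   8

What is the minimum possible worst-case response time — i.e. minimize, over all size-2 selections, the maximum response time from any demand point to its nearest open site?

9

Open {W1, W2}.
  Farthest demand point is R1 at response time 9 (to W2); all others are ≤ 9.
With {W2, W4} the worst case is 9.
With {W2, W3} the worst case is 10.
No size-2 selection achieves below 9.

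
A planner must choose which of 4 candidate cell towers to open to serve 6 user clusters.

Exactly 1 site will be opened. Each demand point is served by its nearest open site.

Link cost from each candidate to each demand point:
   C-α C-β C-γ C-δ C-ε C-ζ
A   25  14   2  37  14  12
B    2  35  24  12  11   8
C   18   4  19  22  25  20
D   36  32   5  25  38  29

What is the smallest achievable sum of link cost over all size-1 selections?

92

Open {B}.
  C-α→B 2, C-β→B 35, C-γ→B 24, C-δ→B 12, C-ε→B 11, C-ζ→B 8  ⇒ total 92.
Compare {A}: total 104.
Compare {C}: total 108.
No size-1 selection does better; minimum is 92.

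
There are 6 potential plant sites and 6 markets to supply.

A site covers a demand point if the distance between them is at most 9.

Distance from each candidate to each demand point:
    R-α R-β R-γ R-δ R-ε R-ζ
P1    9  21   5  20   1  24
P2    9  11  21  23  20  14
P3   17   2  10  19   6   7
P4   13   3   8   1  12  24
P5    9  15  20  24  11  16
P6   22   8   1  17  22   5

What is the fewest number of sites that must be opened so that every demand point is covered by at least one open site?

Coverage sets (demand points within 9 of each site):
  P1: {R-α, R-γ, R-ε}
  P2: {R-α}
  P3: {R-β, R-ε, R-ζ}
  P4: {R-β, R-γ, R-δ}
  P5: {R-α}
  P6: {R-β, R-γ, R-ζ}
No 2 sites suffice: every size-2 union leaves at least one demand point uncovered.
But {P1, P3, P4} covers everything, so the minimum is 3.

3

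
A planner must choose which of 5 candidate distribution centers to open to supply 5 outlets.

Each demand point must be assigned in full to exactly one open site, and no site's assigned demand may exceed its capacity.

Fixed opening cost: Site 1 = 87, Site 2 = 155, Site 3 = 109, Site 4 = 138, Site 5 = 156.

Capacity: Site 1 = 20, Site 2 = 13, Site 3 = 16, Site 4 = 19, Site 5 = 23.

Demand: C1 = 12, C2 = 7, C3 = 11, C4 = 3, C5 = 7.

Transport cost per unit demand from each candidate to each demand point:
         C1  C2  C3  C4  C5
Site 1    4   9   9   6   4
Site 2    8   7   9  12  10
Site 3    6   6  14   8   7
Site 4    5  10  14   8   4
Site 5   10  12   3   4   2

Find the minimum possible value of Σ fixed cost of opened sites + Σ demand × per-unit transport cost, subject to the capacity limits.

Open {Site 1, Site 5}; cheapest assignment that respects the capacities:
  Site 1 (cap 20, load 19): C1, C2 — cost 12×4 + 7×9 = 111
  Site 5 (cap 23, load 21): C3, C4, C5 — cost 11×3 + 3×4 + 7×2 = 59
  Shipping 170, fixed 243 → total 413.
  Any other capacity-feasible assignment to {Site 1, Site 5} ships for at least 170.
Compare {Site 4, Site 5}: its best feasible assignment gives total 483.
Compare {Site 1, Site 3, Site 5}: its best feasible assignment gives total 501.
Every other set of open sites that can feasibly serve all demand totals ≥ 483 even under its best assignment. Minimum: 413.

413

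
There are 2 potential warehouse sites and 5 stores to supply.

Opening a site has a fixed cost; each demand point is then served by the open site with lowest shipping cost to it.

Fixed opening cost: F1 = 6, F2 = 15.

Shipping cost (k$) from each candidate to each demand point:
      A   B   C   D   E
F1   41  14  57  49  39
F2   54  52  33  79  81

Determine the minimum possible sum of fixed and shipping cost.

Open {F1, F2}: assign each demand point to its cheapest open site.
  A→F1 41, B→F1 14, C→F2 33, D→F1 49, E→F1 39
  shipping cost 176, fixed 21 → total 197.
Compare {F1}: shipping cost 200 + fixed 6 = 206.
Compare {F2}: shipping cost 299 + fixed 15 = 314.

197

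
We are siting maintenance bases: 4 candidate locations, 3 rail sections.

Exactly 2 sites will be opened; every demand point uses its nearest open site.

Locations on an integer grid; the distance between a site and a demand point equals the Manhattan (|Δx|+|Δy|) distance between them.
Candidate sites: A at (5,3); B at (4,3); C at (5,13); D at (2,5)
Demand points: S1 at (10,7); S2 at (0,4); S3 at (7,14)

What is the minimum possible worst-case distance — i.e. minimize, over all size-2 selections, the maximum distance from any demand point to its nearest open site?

Open {A, C}.
  Farthest demand point is S1 at distance 9 (to A); all others are ≤ 9.
With {B, C} the worst case is 10.
With {C, D} the worst case is 10.
No size-2 selection achieves below 9.

9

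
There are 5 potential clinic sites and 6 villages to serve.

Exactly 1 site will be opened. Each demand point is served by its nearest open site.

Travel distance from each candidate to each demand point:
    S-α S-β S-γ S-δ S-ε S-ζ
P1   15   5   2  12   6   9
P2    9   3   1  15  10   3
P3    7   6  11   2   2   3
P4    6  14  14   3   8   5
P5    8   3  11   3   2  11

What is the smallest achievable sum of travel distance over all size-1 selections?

31

Open {P3}.
  S-α→P3 7, S-β→P3 6, S-γ→P3 11, S-δ→P3 2, S-ε→P3 2, S-ζ→P3 3  ⇒ total 31.
Compare {P5}: total 38.
Compare {P2}: total 41.
No size-1 selection does better; minimum is 31.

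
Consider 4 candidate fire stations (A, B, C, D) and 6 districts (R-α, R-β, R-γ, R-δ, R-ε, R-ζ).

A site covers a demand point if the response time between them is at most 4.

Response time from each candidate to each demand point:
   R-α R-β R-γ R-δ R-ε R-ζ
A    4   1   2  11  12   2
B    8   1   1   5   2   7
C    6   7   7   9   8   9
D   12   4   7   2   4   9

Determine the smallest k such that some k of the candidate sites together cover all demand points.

Coverage sets (demand points within 4 of each site):
  A: {R-α, R-β, R-γ, R-ζ}
  B: {R-β, R-γ, R-ε}
  C: {}
  D: {R-β, R-δ, R-ε}
No single site covers all 6 demand points.
But {A, D} covers everything, so the minimum is 2.

2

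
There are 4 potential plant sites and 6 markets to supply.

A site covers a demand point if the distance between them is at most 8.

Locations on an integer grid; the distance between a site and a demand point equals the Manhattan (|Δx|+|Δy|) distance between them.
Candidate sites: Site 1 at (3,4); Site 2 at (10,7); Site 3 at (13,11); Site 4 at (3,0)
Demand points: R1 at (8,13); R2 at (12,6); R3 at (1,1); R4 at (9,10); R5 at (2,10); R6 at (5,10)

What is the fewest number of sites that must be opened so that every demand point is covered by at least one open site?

2

Coverage sets (demand points within 8 of each site):
  Site 1: {R3, R5, R6}
  Site 2: {R1, R2, R4, R6}
  Site 3: {R1, R2, R4}
  Site 4: {R3}
No single site covers all 6 demand points.
But {Site 1, Site 2} covers everything, so the minimum is 2.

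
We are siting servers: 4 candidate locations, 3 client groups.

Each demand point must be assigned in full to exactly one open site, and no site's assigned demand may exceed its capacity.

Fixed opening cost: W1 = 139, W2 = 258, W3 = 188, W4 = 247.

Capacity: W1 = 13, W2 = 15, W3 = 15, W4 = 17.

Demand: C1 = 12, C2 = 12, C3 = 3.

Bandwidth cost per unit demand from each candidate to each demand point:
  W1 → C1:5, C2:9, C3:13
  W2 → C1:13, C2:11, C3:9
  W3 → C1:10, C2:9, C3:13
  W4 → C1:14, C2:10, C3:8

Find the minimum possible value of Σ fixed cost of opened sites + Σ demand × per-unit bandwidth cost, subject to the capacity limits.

Open {W1, W3}; cheapest assignment that respects the capacities:
  W1 (cap 13, load 12): C1 — cost 12×5 = 60
  W3 (cap 15, load 15): C2, C3 — cost 12×9 + 3×13 = 147
  Shipping 207, fixed 327 → total 534.
  Any other capacity-feasible assignment to {W1, W3} ships for at least 207.
Compare {W1, W4}: its best feasible assignment gives total 590.
Compare {W1, W2}: its best feasible assignment gives total 616.
Every other set of open sites that can feasibly serve all demand totals ≥ 590 even under its best assignment. Minimum: 534.

534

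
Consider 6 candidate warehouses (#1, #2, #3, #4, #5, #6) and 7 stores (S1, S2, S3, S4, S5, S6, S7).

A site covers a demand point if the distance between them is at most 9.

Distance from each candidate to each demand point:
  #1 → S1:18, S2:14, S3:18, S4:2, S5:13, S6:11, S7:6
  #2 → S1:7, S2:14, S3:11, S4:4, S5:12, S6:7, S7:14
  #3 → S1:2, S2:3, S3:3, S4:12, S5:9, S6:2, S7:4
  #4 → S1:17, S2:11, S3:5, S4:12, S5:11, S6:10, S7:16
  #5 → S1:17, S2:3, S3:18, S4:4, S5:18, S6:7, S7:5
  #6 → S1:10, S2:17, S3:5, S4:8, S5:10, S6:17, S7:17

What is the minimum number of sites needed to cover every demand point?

Coverage sets (demand points within 9 of each site):
  #1: {S4, S7}
  #2: {S1, S4, S6}
  #3: {S1, S2, S3, S5, S6, S7}
  #4: {S3}
  #5: {S2, S4, S6, S7}
  #6: {S3, S4}
No single site covers all 7 demand points.
But {#1, #3} covers everything, so the minimum is 2.

2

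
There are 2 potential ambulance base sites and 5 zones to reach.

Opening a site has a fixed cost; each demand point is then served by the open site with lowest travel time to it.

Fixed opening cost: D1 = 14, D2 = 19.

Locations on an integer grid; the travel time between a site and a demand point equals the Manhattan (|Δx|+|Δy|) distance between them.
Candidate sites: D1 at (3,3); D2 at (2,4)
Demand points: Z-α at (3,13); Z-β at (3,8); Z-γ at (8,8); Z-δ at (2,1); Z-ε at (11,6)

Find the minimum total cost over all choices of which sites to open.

53

Open {D1}: assign each demand point to its cheapest open site.
  Z-α→D1 10, Z-β→D1 5, Z-γ→D1 10, Z-δ→D1 3, Z-ε→D1 11
  travel time 39, fixed 14 → total 53.
Compare {D2}: travel time 39 + fixed 19 = 58.
Compare {D1, D2}: travel time 39 + fixed 33 = 72.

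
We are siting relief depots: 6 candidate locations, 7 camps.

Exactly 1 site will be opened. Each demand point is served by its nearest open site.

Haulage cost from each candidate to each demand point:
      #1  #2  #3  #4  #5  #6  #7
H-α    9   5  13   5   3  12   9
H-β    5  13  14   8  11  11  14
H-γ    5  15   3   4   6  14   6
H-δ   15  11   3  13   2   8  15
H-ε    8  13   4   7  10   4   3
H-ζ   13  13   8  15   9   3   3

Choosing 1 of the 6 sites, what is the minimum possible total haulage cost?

Open {H-ε}.
  #1→H-ε 8, #2→H-ε 13, #3→H-ε 4, #4→H-ε 7, #5→H-ε 10, #6→H-ε 4, #7→H-ε 3  ⇒ total 49.
Compare {H-γ}: total 53.
Compare {H-α}: total 56.
No size-1 selection does better; minimum is 49.

49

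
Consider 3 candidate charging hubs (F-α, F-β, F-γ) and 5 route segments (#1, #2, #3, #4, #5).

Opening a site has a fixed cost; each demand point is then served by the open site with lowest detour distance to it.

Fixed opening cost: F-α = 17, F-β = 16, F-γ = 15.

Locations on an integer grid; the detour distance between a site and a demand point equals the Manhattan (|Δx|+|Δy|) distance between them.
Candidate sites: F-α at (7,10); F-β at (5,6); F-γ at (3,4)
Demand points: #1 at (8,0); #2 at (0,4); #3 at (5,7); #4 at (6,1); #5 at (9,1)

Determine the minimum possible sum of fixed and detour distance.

Open {F-γ}: assign each demand point to its cheapest open site.
  #1→F-γ 9, #2→F-γ 3, #3→F-γ 5, #4→F-γ 6, #5→F-γ 9
  detour distance 32, fixed 15 → total 47.
Compare {F-β}: detour distance 32 + fixed 16 = 48.
Compare {F-β, F-γ}: detour distance 28 + fixed 31 = 59.
Compare {F-α, F-γ}: detour distance 32 + fixed 32 = 64.
All other subsets cost ≥ 48. Minimum total cost: 47.

47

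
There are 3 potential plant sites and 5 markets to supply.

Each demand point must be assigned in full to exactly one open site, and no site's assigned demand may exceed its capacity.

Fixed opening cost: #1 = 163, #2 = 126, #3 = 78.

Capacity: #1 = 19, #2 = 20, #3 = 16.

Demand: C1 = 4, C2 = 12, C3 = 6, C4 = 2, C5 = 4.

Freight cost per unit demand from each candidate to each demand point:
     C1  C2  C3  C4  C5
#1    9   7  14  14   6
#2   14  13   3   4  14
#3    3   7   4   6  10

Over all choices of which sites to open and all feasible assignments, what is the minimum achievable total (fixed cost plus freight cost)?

382

Open {#2, #3}; cheapest assignment that respects the capacities:
  #2 (cap 20, load 12): C3, C4, C5 — cost 6×3 + 2×4 + 4×14 = 82
  #3 (cap 16, load 16): C1, C2 — cost 4×3 + 12×7 = 96
  Shipping 178, fixed 204 → total 382.
  Any other capacity-feasible assignment to {#2, #3} ships for at least 178.
Compare {#1, #3}: its best feasible assignment gives total 397.
Compare {#1, #2}: its best feasible assignment gives total 479.
Every other set of open sites that can feasibly serve all demand totals ≥ 397 even under its best assignment. Minimum: 382.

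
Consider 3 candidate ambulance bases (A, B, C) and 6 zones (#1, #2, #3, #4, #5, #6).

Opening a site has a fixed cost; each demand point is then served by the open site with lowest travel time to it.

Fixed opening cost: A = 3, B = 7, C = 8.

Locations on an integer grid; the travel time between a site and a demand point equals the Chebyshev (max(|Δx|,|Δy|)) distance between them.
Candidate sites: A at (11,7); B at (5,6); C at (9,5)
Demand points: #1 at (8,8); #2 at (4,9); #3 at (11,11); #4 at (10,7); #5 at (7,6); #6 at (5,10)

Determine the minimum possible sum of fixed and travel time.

Open {A, B}: assign each demand point to its cheapest open site.
  #1→A 3, #2→B 3, #3→A 4, #4→A 1, #5→B 2, #6→B 4
  travel time 17, fixed 10 → total 27.
Compare {A}: travel time 25 + fixed 3 = 28.
Compare {B}: travel time 23 + fixed 7 = 30.
Compare {C}: travel time 23 + fixed 8 = 31.
All other subsets cost ≥ 28. Minimum total cost: 27.

27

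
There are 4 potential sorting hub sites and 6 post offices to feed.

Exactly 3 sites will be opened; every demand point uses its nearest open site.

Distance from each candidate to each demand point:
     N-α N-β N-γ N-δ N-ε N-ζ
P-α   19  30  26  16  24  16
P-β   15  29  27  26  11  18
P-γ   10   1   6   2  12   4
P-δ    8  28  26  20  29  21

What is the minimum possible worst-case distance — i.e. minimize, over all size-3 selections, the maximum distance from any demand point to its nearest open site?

11

Open {P-α, P-β, P-γ}.
  Farthest demand point is N-ε at distance 11 (to P-β); all others are ≤ 11.
With {P-β, P-γ, P-δ} the worst case is 11.
With {P-α, P-γ, P-δ} the worst case is 12.
No size-3 selection achieves below 11.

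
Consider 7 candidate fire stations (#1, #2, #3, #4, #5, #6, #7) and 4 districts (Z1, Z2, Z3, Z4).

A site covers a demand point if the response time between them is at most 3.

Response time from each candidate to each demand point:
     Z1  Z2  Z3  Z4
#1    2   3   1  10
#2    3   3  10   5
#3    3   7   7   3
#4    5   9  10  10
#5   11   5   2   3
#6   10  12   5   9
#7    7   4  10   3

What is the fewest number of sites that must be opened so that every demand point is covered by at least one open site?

2

Coverage sets (demand points within 3 of each site):
  #1: {Z1, Z2, Z3}
  #2: {Z1, Z2}
  #3: {Z1, Z4}
  #4: {}
  #5: {Z3, Z4}
  #6: {}
  #7: {Z4}
No single site covers all 4 demand points.
But {#1, #3} covers everything, so the minimum is 2.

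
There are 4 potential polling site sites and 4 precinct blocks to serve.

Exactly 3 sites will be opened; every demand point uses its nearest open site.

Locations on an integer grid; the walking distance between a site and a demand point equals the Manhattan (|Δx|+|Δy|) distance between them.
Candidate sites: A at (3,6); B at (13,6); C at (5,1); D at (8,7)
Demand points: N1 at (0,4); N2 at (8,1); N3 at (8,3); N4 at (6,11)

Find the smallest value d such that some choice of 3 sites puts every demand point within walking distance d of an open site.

6

Open {A, B, D}.
  Farthest demand point is N2 at walking distance 6 (to D); all others are ≤ 6.
With {A, C, D} the worst case is 6.
With {A, B, C} the worst case is 8.
No size-3 selection achieves below 6.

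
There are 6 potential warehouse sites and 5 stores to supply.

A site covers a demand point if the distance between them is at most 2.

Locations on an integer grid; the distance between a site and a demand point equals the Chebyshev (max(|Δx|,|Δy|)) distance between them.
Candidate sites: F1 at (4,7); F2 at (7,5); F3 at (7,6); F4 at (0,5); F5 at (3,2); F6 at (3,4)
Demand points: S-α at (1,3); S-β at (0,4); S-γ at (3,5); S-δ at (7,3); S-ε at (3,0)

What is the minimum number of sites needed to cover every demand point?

Coverage sets (demand points within 2 of each site):
  F1: {S-γ}
  F2: {S-δ}
  F3: {}
  F4: {S-α, S-β}
  F5: {S-α, S-ε}
  F6: {S-α, S-γ}
No 3 sites suffice: every size-3 union leaves at least one demand point uncovered.
But {F1, F2, F4, F5} covers everything, so the minimum is 4.

4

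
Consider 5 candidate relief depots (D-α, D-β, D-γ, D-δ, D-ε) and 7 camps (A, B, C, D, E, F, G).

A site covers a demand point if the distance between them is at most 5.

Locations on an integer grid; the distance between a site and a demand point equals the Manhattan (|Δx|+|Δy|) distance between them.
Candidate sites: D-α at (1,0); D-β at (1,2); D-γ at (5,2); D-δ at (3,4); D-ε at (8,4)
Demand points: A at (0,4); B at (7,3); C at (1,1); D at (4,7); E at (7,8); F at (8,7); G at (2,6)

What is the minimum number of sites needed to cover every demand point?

2

Coverage sets (demand points within 5 of each site):
  D-α: {A, C}
  D-β: {A, C, G}
  D-γ: {B, C}
  D-δ: {A, B, C, D, G}
  D-ε: {B, E, F}
No single site covers all 7 demand points.
But {D-δ, D-ε} covers everything, so the minimum is 2.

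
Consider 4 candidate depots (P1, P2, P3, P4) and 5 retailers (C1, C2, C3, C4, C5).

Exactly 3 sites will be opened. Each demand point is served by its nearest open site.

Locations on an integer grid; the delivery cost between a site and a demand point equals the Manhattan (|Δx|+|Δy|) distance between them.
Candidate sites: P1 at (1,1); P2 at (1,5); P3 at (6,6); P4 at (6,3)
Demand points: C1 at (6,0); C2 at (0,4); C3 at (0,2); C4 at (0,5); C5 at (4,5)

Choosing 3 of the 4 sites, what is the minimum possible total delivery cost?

Open {P1, P2, P4}.
  C1→P4 3, C2→P2 2, C3→P1 2, C4→P2 1, C5→P2 3  ⇒ total 11.
Compare {P2, P3, P4}: total 13.
Compare {P1, P2, P3}: total 14.
No size-3 selection does better; minimum is 11.

11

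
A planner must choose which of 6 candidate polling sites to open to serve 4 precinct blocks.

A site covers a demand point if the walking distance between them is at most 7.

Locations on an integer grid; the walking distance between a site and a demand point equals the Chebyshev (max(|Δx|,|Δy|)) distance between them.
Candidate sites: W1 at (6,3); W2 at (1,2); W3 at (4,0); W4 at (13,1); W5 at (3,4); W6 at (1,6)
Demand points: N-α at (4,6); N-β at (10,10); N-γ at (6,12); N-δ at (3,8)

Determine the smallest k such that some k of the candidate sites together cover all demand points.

Coverage sets (demand points within 7 of each site):
  W1: {N-α, N-β, N-δ}
  W2: {N-α, N-δ}
  W3: {N-α}
  W4: {}
  W5: {N-α, N-β, N-δ}
  W6: {N-α, N-γ, N-δ}
No single site covers all 4 demand points.
But {W1, W6} covers everything, so the minimum is 2.

2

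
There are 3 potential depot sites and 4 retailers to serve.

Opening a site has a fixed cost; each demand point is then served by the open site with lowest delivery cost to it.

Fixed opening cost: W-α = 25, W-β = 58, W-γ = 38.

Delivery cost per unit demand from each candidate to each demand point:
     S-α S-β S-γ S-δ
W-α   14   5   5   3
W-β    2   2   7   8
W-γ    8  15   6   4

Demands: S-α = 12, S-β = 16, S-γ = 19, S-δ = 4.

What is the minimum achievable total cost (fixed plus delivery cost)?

Open {W-α, W-β}: assign each demand point to its cheapest open site.
  S-α→W-β 12×2=24, S-β→W-β 16×2=32, S-γ→W-α 19×5=95, S-δ→W-α 4×3=12
  delivery cost 163, fixed 83 → total 246.
Compare {W-β}: delivery cost 221 + fixed 58 = 279.
Compare {W-β, W-γ}: delivery cost 186 + fixed 96 = 282.
Compare {W-α, W-β, W-γ}: delivery cost 163 + fixed 121 = 284.
All other subsets cost ≥ 279. Minimum total cost: 246.

246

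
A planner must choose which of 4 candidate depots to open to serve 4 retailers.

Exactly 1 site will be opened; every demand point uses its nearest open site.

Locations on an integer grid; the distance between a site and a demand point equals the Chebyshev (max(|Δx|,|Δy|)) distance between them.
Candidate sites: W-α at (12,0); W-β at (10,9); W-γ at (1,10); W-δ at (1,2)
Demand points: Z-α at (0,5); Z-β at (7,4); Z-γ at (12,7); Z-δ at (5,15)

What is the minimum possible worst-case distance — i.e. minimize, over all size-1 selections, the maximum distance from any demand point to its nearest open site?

10

Open {W-β}.
  Farthest demand point is Z-α at distance 10 (to W-β); all others are ≤ 10.
With {W-γ} the worst case is 11.
With {W-δ} the worst case is 13.
No size-1 selection achieves below 10.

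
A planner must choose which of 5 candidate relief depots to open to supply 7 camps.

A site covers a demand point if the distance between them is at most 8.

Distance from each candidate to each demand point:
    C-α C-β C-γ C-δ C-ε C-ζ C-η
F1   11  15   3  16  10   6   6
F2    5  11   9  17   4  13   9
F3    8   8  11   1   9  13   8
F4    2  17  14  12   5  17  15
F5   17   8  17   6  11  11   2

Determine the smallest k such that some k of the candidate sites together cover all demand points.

Coverage sets (demand points within 8 of each site):
  F1: {C-γ, C-ζ, C-η}
  F2: {C-α, C-ε}
  F3: {C-α, C-β, C-δ, C-η}
  F4: {C-α, C-ε}
  F5: {C-β, C-δ, C-η}
No 2 sites suffice: every size-2 union leaves at least one demand point uncovered.
But {F1, F2, F3} covers everything, so the minimum is 3.

3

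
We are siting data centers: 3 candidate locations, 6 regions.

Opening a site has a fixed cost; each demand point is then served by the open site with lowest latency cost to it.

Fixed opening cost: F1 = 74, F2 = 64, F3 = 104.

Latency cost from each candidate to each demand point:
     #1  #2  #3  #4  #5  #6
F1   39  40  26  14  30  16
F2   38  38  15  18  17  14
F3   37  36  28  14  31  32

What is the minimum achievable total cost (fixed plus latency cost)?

Open {F2}: assign each demand point to its cheapest open site.
  #1→F2 38, #2→F2 38, #3→F2 15, #4→F2 18, #5→F2 17, #6→F2 14
  latency cost 140, fixed 64 → total 204.
Compare {F1}: latency cost 165 + fixed 74 = 239.
Compare {F1, F2}: latency cost 136 + fixed 138 = 274.
Compare {F3}: latency cost 178 + fixed 104 = 282.
All other subsets cost ≥ 239. Minimum total cost: 204.

204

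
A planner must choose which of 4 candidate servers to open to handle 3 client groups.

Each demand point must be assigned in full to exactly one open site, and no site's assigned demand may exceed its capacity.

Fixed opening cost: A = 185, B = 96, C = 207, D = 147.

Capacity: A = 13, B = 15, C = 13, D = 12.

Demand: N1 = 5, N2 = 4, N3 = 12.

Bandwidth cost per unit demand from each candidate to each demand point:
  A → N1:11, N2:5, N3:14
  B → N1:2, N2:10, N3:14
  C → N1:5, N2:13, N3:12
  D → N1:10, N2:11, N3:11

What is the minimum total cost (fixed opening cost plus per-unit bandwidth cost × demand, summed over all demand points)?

Open {B, D}; cheapest assignment that respects the capacities:
  B (cap 15, load 9): N1, N2 — cost 5×2 + 4×10 = 50
  D (cap 12, load 12): N3 — cost 12×11 = 132
  Shipping 182, fixed 243 → total 425.
  Any other capacity-feasible assignment to {B, D} ships for at least 182.
Compare {B, C}: its best feasible assignment gives total 497.
Compare {A, B}: its best feasible assignment gives total 499.
Every other set of open sites that can feasibly serve all demand totals ≥ 497 even under its best assignment. Minimum: 425.

425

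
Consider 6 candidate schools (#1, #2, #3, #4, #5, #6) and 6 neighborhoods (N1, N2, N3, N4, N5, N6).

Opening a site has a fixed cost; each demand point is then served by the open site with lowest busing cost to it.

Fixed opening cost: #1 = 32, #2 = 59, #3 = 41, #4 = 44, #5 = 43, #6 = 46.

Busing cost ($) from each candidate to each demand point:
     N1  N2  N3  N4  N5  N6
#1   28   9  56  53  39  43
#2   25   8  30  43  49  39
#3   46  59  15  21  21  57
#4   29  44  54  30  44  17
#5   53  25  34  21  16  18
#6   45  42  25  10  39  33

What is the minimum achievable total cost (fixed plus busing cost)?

201

Open {#1, #5}: assign each demand point to its cheapest open site.
  N1→#1 28, N2→#1 9, N3→#5 34, N4→#5 21, N5→#5 16, N6→#5 18
  busing cost 126, fixed 75 → total 201.
Compare {#5}: busing cost 167 + fixed 43 = 210.
Compare {#1, #3}: busing cost 137 + fixed 73 = 210.
Compare {#2, #5}: busing cost 118 + fixed 102 = 220.
All other subsets cost ≥ 210. Minimum total cost: 201.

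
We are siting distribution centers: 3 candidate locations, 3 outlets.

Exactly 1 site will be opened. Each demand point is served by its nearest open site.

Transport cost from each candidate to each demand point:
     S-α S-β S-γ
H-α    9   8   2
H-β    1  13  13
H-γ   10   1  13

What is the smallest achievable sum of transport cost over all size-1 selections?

19

Open {H-α}.
  S-α→H-α 9, S-β→H-α 8, S-γ→H-α 2  ⇒ total 19.
Compare {H-γ}: total 24.
Compare {H-β}: total 27.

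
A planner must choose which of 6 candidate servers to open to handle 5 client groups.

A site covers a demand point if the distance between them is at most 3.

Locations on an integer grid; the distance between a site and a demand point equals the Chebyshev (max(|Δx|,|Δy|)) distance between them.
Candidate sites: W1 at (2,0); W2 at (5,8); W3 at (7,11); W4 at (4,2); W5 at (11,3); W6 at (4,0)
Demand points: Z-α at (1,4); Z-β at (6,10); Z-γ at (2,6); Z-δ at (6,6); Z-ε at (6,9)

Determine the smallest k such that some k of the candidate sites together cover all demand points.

Coverage sets (demand points within 3 of each site):
  W1: {}
  W2: {Z-β, Z-γ, Z-δ, Z-ε}
  W3: {Z-β, Z-ε}
  W4: {Z-α}
  W5: {}
  W6: {}
No single site covers all 5 demand points.
But {W2, W4} covers everything, so the minimum is 2.

2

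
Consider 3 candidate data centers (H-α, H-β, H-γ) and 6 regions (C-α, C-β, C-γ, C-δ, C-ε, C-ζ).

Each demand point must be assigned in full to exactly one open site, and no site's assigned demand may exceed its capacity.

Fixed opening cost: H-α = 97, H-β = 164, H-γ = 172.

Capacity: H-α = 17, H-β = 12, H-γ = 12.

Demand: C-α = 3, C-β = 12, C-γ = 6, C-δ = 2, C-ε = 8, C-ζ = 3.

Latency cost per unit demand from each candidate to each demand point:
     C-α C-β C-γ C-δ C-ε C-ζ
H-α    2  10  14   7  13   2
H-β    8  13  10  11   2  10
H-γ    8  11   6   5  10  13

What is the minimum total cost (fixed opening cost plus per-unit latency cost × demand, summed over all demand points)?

645

Open {H-α, H-β, H-γ}; cheapest assignment that respects the capacities:
  H-α (cap 17, load 15): C-β, C-ζ — cost 12×10 + 3×2 = 126
  H-β (cap 12, load 11): C-α, C-ε — cost 3×8 + 8×2 = 40
  H-γ (cap 12, load 8): C-γ, C-δ — cost 6×6 + 2×5 = 46
  Shipping 212, fixed 433 → total 645.
  Any other capacity-feasible assignment to {H-α, H-β, H-γ} ships for at least 212.
Total demand is 34 and no other set of sites has combined capacity ≥ 34, so {H-α, H-β, H-γ} is the only feasible choice of open sites. Minimum: 645.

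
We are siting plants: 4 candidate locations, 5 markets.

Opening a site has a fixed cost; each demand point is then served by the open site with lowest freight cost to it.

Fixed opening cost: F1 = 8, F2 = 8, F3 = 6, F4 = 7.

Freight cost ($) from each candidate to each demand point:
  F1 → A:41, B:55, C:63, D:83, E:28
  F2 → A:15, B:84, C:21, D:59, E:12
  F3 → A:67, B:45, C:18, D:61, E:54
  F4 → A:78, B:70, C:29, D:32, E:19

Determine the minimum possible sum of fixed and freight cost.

143

Open {F2, F3, F4}: assign each demand point to its cheapest open site.
  A→F2 15, B→F3 45, C→F3 18, D→F4 32, E→F2 12
  freight cost 122, fixed 21 → total 143.
Compare {F1, F2, F3, F4}: freight cost 122 + fixed 29 = 151.
Compare {F1, F2, F4}: freight cost 135 + fixed 23 = 158.
Compare {F2, F3}: freight cost 149 + fixed 14 = 163.
All other subsets cost ≥ 151. Minimum total cost: 143.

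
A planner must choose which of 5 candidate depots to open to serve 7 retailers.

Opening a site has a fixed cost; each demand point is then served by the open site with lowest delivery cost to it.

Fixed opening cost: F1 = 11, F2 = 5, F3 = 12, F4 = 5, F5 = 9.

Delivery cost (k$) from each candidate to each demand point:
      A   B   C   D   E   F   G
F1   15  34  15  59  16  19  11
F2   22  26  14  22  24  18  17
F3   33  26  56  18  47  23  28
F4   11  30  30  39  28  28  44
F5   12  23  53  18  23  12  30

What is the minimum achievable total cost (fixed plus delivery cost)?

127

Open {F1, F5}: assign each demand point to its cheapest open site.
  A→F5 12, B→F5 23, C→F1 15, D→F5 18, E→F1 16, F→F5 12, G→F1 11
  delivery cost 107, fixed 20 → total 127.
Compare {F1, F2, F5}: delivery cost 106 + fixed 25 = 131.
Compare {F1, F4, F5}: delivery cost 106 + fixed 25 = 131.
Compare {F2, F5}: delivery cost 119 + fixed 14 = 133.
All other subsets cost ≥ 131. Minimum total cost: 127.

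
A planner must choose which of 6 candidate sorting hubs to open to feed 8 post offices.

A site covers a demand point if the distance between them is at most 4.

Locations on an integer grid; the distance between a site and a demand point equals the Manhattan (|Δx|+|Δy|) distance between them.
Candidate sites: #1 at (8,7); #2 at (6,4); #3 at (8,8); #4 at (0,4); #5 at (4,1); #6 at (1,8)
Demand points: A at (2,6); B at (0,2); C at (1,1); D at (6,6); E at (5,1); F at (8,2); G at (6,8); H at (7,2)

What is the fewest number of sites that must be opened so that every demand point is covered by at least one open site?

2

Coverage sets (demand points within 4 of each site):
  #1: {D, G}
  #2: {D, E, F, G, H}
  #3: {D, G}
  #4: {A, B, C}
  #5: {C, E, H}
  #6: {A}
No single site covers all 8 demand points.
But {#2, #4} covers everything, so the minimum is 2.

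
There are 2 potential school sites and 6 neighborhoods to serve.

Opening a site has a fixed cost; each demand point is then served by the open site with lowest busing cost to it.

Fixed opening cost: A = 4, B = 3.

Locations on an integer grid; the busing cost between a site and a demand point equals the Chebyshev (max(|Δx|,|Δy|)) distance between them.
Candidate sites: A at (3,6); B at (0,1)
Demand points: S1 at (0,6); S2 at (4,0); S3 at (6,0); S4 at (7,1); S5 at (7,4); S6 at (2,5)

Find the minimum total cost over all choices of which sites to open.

29

Open {A}: assign each demand point to its cheapest open site.
  S1→A 3, S2→A 6, S3→A 6, S4→A 5, S5→A 4, S6→A 1
  busing cost 25, fixed 4 → total 29.
Compare {A, B}: busing cost 23 + fixed 7 = 30.
Compare {B}: busing cost 33 + fixed 3 = 36.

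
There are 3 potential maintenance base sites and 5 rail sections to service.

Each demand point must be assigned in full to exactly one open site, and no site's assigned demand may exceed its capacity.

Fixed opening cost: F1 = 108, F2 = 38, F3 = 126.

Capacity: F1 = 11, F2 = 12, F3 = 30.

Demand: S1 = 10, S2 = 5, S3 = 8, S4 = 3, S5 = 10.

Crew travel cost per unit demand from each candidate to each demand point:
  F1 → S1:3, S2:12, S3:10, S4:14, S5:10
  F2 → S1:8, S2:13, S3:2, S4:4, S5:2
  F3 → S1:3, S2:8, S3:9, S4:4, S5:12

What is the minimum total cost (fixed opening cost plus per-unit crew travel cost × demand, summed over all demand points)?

338

Open {F2, F3}; cheapest assignment that respects the capacities:
  F2 (cap 12, load 10): S5 — cost 10×2 = 20
  F3 (cap 30, load 26): S1, S2, S3, S4 — cost 10×3 + 5×8 + 8×9 + 3×4 = 154
  Shipping 174, fixed 164 → total 338.
  Any other capacity-feasible assignment to {F2, F3} ships for at least 174.
Compare {F1, F2, F3}: its best feasible assignment gives total 446.
Compare {F1, F3}: its best feasible assignment gives total 488.
Every other set of open sites that can feasibly serve all demand totals ≥ 446 even under its best assignment. Minimum: 338.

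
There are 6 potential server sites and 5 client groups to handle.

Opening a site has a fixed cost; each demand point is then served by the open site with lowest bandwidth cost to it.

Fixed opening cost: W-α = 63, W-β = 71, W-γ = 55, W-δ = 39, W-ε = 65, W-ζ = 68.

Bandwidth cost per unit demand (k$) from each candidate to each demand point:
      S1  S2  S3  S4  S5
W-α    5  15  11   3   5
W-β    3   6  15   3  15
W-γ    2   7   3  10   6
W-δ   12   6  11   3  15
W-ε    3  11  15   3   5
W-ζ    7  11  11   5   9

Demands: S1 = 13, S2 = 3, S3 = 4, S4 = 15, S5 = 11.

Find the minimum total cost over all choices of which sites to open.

261

Open {W-γ, W-δ}: assign each demand point to its cheapest open site.
  S1→W-γ 13×2=26, S2→W-δ 3×6=18, S3→W-γ 4×3=12, S4→W-δ 15×3=45, S5→W-γ 11×6=66
  bandwidth cost 167, fixed 94 → total 261.
Compare {W-α, W-γ}: bandwidth cost 159 + fixed 118 = 277.
Compare {W-γ, W-ε}: bandwidth cost 159 + fixed 120 = 279.
Compare {W-β, W-γ}: bandwidth cost 167 + fixed 126 = 293.
All other subsets cost ≥ 277. Minimum total cost: 261.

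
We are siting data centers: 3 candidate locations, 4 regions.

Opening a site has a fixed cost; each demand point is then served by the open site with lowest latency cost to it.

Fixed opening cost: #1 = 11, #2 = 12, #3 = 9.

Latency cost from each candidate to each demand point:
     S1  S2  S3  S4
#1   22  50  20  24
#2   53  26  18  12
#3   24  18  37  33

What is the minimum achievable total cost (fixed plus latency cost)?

Open {#2, #3}: assign each demand point to its cheapest open site.
  S1→#3 24, S2→#3 18, S3→#2 18, S4→#2 12
  latency cost 72, fixed 21 → total 93.
Compare {#1, #2}: latency cost 78 + fixed 23 = 101.
Compare {#1, #2, #3}: latency cost 70 + fixed 32 = 102.
Compare {#1, #3}: latency cost 84 + fixed 20 = 104.
All other subsets cost ≥ 101. Minimum total cost: 93.

93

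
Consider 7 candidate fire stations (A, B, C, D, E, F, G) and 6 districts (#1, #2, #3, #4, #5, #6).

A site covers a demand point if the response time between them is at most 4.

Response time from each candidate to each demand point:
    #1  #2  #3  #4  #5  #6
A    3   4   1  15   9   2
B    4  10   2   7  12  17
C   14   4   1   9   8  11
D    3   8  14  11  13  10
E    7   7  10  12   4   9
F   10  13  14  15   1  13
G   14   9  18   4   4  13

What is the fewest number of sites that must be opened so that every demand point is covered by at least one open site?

2

Coverage sets (demand points within 4 of each site):
  A: {#1, #2, #3, #6}
  B: {#1, #3}
  C: {#2, #3}
  D: {#1}
  E: {#5}
  F: {#5}
  G: {#4, #5}
No single site covers all 6 demand points.
But {A, G} covers everything, so the minimum is 2.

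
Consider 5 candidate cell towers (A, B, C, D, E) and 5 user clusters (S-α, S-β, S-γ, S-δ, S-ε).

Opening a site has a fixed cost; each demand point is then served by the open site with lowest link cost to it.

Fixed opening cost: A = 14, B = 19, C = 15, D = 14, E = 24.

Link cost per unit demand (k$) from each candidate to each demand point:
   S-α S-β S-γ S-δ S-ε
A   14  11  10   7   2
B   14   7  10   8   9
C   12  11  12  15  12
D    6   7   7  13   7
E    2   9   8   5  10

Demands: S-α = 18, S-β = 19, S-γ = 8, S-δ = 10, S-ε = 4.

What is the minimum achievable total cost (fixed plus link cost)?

335

Open {A, D, E}: assign each demand point to its cheapest open site.
  S-α→E 18×2=36, S-β→D 19×7=133, S-γ→D 8×7=56, S-δ→E 10×5=50, S-ε→A 4×2=8
  link cost 283, fixed 52 → total 335.
Compare {D, E}: link cost 303 + fixed 38 = 341.
Compare {A, B, E}: link cost 291 + fixed 57 = 348.
Compare {A, C, D, E}: link cost 283 + fixed 67 = 350.
All other subsets cost ≥ 341. Minimum total cost: 335.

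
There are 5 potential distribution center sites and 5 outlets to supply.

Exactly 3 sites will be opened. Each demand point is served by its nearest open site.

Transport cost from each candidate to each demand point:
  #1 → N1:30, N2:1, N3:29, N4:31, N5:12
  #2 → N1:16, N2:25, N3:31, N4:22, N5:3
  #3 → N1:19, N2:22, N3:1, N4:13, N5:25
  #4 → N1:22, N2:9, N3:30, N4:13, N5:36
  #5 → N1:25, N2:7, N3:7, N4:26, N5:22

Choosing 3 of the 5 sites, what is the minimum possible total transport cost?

34

Open {#1, #2, #3}.
  N1→#2 16, N2→#1 1, N3→#3 1, N4→#3 13, N5→#2 3  ⇒ total 34.
Compare {#2, #3, #5}: total 40.
Compare {#2, #3, #4}: total 42.
No size-3 selection does better; minimum is 34.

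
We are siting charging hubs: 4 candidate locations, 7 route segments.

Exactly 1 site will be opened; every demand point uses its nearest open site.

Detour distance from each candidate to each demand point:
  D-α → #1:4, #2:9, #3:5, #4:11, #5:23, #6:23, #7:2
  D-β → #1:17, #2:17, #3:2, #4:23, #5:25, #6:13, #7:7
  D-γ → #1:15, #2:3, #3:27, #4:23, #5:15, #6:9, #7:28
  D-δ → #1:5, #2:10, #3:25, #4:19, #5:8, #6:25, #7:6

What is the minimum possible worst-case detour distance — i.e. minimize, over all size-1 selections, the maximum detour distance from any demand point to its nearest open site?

Open {D-α}.
  Farthest demand point is #5 at detour distance 23 (to D-α); all others are ≤ 23.
With {D-β} the worst case is 25.
With {D-δ} the worst case is 25.
No size-1 selection achieves below 23.

23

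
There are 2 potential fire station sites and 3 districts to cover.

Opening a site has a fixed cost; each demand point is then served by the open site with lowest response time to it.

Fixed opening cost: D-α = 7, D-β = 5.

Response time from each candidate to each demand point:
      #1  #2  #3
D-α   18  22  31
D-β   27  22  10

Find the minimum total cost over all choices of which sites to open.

62

Open {D-α, D-β}: assign each demand point to its cheapest open site.
  #1→D-α 18, #2→D-α 22, #3→D-β 10
  response time 50, fixed 12 → total 62.
Compare {D-β}: response time 59 + fixed 5 = 64.
Compare {D-α}: response time 71 + fixed 7 = 78.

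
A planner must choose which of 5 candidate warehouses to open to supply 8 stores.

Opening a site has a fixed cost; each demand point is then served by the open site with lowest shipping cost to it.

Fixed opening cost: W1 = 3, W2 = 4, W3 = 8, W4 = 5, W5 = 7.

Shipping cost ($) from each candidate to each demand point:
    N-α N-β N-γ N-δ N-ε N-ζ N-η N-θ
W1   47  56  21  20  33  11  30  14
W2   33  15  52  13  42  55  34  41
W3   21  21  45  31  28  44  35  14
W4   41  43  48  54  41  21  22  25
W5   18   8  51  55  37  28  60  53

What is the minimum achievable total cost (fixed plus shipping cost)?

159

Open {W1, W2, W4, W5}: assign each demand point to its cheapest open site.
  N-α→W5 18, N-β→W5 8, N-γ→W1 21, N-δ→W2 13, N-ε→W1 33, N-ζ→W1 11, N-η→W4 22, N-θ→W1 14
  shipping cost 140, fixed 19 → total 159.
Compare {W1, W2, W5}: shipping cost 148 + fixed 14 = 162.
Compare {W1, W4, W5}: shipping cost 147 + fixed 15 = 162.
Compare {W1, W2, W3, W4, W5}: shipping cost 135 + fixed 27 = 162.
All other subsets cost ≥ 162. Minimum total cost: 159.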